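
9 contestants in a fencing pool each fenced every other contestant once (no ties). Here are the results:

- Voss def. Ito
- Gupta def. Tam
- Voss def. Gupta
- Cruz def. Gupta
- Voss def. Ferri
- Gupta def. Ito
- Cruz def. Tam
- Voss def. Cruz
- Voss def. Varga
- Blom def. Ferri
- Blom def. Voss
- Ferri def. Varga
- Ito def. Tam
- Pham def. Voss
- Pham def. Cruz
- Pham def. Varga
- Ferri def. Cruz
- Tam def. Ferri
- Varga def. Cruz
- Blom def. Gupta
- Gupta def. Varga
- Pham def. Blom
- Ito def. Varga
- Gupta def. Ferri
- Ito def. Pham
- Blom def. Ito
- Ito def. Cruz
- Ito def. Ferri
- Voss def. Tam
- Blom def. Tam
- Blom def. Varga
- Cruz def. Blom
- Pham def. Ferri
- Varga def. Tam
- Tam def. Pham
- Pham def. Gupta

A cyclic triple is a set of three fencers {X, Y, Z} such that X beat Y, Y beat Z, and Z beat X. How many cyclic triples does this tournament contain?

Win totals: Ferri 2, Voss 6, Ito 5, Varga 2, Tam 2, Pham 6, Blom 6, Cruz 3, Gupta 4.
A fencer with w wins dominates both others in C(w,2) triples; summing gives 1 + 15 + 10 + 1 + 1 + 15 + 15 + 3 + 6 = 67 transitive triples.
Total triples C(9,3) = 84, so cyclic triples = 84 − 67 = 17.

17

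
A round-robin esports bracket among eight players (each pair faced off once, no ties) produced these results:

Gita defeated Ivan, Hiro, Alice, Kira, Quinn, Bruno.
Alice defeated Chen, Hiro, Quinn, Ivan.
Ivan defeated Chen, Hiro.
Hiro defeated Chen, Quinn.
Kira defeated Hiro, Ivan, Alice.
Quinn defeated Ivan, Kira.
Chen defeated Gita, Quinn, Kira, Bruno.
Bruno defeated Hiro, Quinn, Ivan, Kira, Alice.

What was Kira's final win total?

Kira's results: beat Hiro, Alice, Ivan; lost to Gita, Quinn, Chen, Bruno.
That is 3 wins.

3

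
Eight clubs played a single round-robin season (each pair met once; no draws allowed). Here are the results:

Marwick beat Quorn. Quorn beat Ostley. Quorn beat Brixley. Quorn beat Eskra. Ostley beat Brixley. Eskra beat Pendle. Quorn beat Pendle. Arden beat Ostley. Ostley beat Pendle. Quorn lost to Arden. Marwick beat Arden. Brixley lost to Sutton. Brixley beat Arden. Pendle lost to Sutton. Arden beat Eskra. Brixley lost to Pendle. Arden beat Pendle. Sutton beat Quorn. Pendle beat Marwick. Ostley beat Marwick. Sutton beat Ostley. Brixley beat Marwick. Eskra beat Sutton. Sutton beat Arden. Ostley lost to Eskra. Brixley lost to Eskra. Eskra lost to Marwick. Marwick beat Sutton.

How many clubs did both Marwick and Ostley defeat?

0

Marwick beat: Sutton, Quorn, Arden, Eskra.
Ostley beat: Pendle, Marwick, Brixley.
No one was beaten by both.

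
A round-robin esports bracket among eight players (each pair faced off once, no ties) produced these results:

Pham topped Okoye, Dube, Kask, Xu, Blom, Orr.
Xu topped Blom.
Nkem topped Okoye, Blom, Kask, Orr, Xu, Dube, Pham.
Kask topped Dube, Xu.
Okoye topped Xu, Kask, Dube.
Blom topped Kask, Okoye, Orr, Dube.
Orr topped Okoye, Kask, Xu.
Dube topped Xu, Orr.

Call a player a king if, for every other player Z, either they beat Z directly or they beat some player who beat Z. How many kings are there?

1

Okoye cannot reach Nkem, Pham in two steps.
Kask cannot reach Okoye, Nkem, Pham in two steps.
Blom cannot reach Nkem, Pham in two steps.
Orr cannot reach Nkem, Pham in two steps.
Dube cannot reach Nkem, Pham in two steps.
Nkem reaches everyone (king).
Xu cannot reach Nkem, Pham in two steps.
Pham cannot reach Nkem in two steps.
Kings: Nkem — 1.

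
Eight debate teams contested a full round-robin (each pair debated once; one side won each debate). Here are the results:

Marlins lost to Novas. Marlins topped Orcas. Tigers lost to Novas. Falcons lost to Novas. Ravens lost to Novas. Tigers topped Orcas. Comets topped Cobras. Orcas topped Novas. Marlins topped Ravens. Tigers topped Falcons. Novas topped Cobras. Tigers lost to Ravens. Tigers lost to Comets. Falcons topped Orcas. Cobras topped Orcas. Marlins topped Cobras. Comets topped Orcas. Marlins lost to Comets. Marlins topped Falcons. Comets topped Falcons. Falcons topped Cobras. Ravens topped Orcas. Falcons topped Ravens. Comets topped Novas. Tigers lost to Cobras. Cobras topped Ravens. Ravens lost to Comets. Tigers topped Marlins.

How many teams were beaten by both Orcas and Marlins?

Orcas beat: Novas.
Marlins beat: Ravens, Cobras, Falcons, Orcas.
No one was beaten by both.

0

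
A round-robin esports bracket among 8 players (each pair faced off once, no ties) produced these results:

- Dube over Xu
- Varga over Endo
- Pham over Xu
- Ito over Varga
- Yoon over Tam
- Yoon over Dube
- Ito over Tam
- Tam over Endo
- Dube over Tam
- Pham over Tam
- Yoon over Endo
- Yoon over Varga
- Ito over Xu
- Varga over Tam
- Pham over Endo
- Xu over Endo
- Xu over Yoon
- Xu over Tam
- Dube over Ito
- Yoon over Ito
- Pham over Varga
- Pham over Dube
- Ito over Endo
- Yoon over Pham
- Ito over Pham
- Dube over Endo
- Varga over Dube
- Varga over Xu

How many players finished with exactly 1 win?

1

Win totals: Tam 1, Pham 5, Xu 3, Endo 0, Yoon 6, Dube 4, Varga 4, Ito 5.
Exactly 1: Tam — 1 player.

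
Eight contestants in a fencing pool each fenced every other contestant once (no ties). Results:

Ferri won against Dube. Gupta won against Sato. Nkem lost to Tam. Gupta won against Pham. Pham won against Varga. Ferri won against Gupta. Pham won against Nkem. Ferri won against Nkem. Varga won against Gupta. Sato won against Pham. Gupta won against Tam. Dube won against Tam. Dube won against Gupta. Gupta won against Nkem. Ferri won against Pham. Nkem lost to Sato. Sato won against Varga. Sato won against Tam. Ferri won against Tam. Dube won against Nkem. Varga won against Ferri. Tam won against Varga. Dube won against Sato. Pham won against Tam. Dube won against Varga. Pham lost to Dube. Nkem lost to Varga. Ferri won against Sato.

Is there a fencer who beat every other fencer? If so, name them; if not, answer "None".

None

Highest win total is Ferri with 6 (out of 7 possible).
Ferri lost to Varga, so no fencer went undefeated.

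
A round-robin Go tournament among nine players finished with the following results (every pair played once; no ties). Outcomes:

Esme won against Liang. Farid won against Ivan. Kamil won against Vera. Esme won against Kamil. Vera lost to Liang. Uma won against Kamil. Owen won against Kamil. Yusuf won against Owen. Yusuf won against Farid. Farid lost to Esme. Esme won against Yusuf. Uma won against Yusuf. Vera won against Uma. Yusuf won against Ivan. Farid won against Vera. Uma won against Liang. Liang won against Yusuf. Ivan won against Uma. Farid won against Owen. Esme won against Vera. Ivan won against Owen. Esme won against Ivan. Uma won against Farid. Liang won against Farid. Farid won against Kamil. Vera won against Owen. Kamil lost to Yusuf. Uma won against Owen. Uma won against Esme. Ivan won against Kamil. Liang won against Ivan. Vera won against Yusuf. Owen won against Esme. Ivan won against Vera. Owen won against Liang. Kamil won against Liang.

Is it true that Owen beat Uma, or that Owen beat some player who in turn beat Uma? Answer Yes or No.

Owen did not beat Uma directly.
Owen beat Kamil, Liang, Esme, but each of them lost to Uma. No two-step path.

No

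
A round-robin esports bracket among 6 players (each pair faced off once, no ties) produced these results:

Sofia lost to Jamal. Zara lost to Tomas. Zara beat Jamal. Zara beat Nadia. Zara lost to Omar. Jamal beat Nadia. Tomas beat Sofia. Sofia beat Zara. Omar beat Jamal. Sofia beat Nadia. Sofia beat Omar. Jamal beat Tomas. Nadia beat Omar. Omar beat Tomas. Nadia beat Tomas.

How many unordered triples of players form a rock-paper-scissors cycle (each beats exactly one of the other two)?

8

Win totals: Zara 2, Nadia 2, Tomas 2, Omar 3, Sofia 3, Jamal 3.
A player with w wins dominates both others in C(w,2) triples; summing gives 1 + 1 + 1 + 3 + 3 + 3 = 12 transitive triples.
Total triples C(6,3) = 20, so cyclic triples = 20 − 12 = 8.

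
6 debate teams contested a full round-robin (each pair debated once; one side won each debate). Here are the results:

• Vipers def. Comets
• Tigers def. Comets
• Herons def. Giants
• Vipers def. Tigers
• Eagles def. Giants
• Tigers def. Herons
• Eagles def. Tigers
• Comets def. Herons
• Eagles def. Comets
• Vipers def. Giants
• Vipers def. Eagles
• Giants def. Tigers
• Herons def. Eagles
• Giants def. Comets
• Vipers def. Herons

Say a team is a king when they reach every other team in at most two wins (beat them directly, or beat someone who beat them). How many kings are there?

1

Eagles cannot reach Vipers in two steps.
Tigers cannot reach Vipers in two steps.
Giants cannot reach Eagles, Vipers in two steps.
Vipers reaches everyone (king).
Comets cannot reach Tigers, Vipers in two steps.
Herons cannot reach Vipers in two steps.
Kings: Vipers — 1.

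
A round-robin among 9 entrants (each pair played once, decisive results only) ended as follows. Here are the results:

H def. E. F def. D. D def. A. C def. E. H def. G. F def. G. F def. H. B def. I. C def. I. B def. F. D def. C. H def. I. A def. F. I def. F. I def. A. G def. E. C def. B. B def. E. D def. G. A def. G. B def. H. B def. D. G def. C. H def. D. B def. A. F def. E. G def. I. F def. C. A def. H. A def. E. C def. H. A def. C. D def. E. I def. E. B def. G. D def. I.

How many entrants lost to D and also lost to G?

3

D beat: A, C, E, G, I.
G beat: C, E, I.
Both beat: C, E, I — 3.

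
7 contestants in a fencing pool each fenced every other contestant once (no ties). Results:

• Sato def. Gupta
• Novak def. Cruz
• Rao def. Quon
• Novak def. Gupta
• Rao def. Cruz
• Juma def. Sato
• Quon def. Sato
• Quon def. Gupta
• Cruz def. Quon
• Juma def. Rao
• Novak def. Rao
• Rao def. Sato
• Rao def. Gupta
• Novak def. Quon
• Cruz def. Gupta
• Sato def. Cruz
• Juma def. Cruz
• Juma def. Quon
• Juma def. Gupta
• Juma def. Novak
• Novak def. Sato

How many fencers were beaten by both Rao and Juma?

4

Rao beat: Quon, Cruz, Sato, Gupta.
Juma beat: Rao, Novak, Quon, Cruz, Sato, Gupta.
Both beat: Quon, Cruz, Sato, Gupta — 4.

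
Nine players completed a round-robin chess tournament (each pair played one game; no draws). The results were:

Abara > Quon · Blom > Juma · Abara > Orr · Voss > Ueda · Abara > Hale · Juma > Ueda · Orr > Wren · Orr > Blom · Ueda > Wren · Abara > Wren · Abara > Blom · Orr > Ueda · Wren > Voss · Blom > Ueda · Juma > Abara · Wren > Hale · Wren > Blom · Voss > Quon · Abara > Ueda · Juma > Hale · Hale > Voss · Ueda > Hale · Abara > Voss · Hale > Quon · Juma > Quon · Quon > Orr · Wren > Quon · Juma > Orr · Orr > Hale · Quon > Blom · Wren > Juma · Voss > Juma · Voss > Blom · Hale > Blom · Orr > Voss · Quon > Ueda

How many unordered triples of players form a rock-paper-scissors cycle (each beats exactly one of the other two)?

19

Win totals: Orr 5, Voss 4, Quon 3, Ueda 2, Wren 5, Abara 7, Blom 2, Hale 3, Juma 5.
A player with w wins dominates both others in C(w,2) triples; summing gives 10 + 6 + 3 + 1 + 10 + 21 + 1 + 3 + 10 = 65 transitive triples.
Total triples C(9,3) = 84, so cyclic triples = 84 − 65 = 19.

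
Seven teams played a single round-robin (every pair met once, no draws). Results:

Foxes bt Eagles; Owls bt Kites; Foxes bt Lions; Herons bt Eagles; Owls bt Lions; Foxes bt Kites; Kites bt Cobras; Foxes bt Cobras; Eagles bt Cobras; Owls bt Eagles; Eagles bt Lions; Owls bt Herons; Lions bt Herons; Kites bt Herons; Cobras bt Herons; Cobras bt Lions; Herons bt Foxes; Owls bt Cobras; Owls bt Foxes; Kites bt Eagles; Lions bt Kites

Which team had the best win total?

Owls

Win totals: Cobras 2, Kites 3, Eagles 2, Owls 6, Foxes 4, Lions 2, Herons 2.
Owls leads with 6 wins (next highest: 4).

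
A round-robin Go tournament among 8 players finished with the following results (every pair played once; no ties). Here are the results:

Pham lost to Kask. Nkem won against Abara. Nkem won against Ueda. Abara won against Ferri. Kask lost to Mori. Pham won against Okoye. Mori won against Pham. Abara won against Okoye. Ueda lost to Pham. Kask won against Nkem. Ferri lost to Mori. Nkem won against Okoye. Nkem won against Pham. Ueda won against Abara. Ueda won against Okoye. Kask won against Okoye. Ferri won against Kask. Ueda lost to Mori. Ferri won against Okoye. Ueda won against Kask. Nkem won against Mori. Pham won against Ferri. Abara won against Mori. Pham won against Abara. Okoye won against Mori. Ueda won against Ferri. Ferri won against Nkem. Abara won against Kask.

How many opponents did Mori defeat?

4

Mori's results: beat Pham, Kask, Ferri, Ueda; lost to Abara, Okoye, Nkem.
That is 4 wins.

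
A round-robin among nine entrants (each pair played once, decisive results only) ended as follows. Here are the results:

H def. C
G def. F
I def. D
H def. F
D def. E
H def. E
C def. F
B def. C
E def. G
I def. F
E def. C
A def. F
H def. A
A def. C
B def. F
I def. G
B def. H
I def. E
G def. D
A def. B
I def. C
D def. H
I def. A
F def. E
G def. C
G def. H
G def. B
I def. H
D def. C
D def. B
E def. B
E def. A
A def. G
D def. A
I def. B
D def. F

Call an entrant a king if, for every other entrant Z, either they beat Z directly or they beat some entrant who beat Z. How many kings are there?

A cannot reach I in two steps.
B cannot reach D, G, I in two steps.
C cannot reach A, B, D, G, H, I in two steps.
D cannot reach I in two steps.
E cannot reach I in two steps.
F cannot reach D, H, I in two steps.
G cannot reach I in two steps.
H cannot reach D, I in two steps.
I reaches everyone (king).
Kings: I — 1.

1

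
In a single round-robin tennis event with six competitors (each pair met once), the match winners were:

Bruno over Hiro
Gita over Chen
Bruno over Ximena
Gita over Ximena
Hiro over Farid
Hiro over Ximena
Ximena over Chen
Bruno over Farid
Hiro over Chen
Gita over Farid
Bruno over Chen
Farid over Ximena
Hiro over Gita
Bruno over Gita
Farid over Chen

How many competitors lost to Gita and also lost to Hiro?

Gita beat: Chen, Ximena, Farid.
Hiro beat: Gita, Chen, Ximena, Farid.
Both beat: Chen, Ximena, Farid — 3.

3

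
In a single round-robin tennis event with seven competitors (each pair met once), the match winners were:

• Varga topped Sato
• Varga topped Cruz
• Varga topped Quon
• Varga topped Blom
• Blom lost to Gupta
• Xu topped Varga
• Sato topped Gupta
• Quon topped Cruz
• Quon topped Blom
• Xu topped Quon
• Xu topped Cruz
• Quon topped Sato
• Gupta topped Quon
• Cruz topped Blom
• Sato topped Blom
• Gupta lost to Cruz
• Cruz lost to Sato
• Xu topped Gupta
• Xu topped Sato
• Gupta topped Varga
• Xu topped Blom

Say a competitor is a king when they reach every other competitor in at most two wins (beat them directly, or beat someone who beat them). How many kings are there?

Xu reaches everyone (king).
Quon cannot reach Xu, Varga in two steps.
Cruz cannot reach Xu, Sato in two steps.
Varga cannot reach Xu in two steps.
Blom cannot reach Xu, Quon, Cruz, Varga, Sato, Gupta in two steps.
Sato cannot reach Xu in two steps.
Gupta cannot reach Xu in two steps.
Kings: Xu — 1.

1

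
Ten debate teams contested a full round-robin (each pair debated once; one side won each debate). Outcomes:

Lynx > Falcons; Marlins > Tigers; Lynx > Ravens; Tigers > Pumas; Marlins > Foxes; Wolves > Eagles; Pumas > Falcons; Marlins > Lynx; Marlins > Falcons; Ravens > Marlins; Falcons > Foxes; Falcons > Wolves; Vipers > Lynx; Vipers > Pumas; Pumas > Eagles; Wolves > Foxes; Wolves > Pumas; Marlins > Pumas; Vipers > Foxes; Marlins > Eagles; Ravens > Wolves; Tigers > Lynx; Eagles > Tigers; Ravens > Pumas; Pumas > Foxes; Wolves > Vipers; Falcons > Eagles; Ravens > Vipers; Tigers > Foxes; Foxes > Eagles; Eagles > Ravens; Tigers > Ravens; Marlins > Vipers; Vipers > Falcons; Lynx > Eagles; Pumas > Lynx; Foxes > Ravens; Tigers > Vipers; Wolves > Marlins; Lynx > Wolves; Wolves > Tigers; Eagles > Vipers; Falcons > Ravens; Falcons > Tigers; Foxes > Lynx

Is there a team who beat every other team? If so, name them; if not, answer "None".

Highest win total is Marlins with 7 (out of 9 possible).
Marlins lost to Ravens, Wolves, so no team went undefeated.

None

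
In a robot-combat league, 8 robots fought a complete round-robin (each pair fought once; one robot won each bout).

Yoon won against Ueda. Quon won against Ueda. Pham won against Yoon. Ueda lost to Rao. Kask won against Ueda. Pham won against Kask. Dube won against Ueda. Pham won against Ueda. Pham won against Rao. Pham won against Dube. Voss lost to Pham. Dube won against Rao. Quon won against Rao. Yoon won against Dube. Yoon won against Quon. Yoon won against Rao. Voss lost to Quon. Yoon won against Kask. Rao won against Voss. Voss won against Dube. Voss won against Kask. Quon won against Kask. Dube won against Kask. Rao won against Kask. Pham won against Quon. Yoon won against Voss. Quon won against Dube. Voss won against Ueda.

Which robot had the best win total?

Win totals: Dube 3, Yoon 6, Voss 3, Ueda 0, Rao 3, Kask 1, Quon 5, Pham 7.
Pham leads with 7 wins (next highest: 6).

Pham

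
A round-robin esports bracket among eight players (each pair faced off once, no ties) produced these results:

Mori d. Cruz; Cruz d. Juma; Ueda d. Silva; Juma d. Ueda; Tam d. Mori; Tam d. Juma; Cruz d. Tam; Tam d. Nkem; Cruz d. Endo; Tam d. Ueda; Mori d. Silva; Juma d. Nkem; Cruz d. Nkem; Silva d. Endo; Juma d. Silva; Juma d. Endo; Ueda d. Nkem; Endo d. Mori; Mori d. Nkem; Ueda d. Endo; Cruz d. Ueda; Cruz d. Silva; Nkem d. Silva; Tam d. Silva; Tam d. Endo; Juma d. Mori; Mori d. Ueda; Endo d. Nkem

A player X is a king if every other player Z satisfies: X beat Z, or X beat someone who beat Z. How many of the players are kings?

Juma cannot reach Tam in two steps.
Endo cannot reach Juma, Tam in two steps.
Silva cannot reach Juma, Cruz, Ueda, Tam in two steps.
Nkem cannot reach Juma, Cruz, Mori, Ueda, Tam in two steps.
Cruz reaches everyone (king).
Mori reaches everyone (king).
Ueda cannot reach Juma, Cruz, Tam in two steps.
Tam reaches everyone (king).
Kings: Cruz, Mori, Tam — 3.

3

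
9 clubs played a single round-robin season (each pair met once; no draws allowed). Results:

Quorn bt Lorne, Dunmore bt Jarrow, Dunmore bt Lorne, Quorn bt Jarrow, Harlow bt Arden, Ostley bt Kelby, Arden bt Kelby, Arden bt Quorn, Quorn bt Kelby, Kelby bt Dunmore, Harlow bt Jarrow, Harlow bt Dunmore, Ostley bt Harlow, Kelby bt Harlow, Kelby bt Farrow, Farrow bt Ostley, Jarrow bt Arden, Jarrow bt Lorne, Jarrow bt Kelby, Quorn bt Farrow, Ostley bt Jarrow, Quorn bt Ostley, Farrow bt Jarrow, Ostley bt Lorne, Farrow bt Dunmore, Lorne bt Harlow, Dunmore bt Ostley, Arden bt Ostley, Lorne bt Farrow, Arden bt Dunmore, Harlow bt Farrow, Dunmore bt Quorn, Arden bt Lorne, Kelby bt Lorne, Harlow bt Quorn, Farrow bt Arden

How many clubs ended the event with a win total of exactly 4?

4

Win totals: Quorn 5, Arden 5, Jarrow 3, Lorne 2, Kelby 4, Harlow 5, Farrow 4, Dunmore 4, Ostley 4.
Exactly 4: Kelby, Farrow, Dunmore, Ostley — 4 clubs.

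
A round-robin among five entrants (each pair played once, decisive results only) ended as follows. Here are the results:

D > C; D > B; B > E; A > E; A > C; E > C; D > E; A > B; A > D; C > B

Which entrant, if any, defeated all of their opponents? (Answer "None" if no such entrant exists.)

A has 4 wins out of 4 opponents — a perfect record.

A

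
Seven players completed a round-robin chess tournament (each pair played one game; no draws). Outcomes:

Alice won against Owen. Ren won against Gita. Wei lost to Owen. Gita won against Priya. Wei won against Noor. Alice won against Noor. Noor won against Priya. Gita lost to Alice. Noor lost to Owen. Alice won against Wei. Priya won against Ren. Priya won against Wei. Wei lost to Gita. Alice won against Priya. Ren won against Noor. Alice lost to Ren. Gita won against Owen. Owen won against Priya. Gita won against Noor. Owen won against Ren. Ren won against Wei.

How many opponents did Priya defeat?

Priya's results: beat Wei, Ren; lost to Noor, Owen, Gita, Alice.
That is 2 wins.

2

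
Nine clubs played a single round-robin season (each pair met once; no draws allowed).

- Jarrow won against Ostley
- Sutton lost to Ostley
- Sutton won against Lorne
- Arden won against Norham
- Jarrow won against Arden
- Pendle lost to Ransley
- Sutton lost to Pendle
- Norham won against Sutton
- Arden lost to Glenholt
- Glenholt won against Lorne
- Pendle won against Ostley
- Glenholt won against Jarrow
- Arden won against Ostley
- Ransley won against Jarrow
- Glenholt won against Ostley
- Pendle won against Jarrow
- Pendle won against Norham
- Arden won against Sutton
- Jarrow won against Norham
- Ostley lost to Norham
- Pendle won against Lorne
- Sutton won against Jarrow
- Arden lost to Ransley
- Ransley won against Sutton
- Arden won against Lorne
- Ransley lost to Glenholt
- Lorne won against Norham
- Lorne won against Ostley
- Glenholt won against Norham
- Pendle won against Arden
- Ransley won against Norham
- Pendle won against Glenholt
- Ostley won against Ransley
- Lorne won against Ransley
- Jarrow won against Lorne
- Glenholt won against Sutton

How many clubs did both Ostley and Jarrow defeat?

Ostley beat: Sutton, Ransley.
Jarrow beat: Ostley, Arden, Norham, Lorne.
No one was beaten by both.

0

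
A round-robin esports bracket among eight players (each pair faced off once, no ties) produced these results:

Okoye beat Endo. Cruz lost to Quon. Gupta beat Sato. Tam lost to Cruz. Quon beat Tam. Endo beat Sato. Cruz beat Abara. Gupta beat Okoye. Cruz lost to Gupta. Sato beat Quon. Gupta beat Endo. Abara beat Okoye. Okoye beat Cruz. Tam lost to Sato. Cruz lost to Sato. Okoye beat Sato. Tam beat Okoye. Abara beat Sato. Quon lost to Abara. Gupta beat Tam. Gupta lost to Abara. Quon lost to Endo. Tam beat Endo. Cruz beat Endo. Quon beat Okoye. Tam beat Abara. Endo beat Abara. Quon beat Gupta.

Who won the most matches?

Gupta

Win totals: Okoye 3, Endo 3, Sato 3, Gupta 5, Cruz 3, Tam 3, Quon 4, Abara 4.
Gupta leads with 5 wins (next highest: 4).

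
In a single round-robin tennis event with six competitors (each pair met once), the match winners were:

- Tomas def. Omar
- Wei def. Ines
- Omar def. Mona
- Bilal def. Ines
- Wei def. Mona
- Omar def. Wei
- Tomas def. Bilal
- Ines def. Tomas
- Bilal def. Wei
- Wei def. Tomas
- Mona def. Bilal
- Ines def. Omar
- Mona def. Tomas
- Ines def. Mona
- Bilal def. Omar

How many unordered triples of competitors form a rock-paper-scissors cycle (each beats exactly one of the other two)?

8

Of the C(6,3) = 20 triples, the cyclic ones are: {Omar, Ines, Wei}; {Omar, Wei, Tomas}; {Omar, Mona, Bilal}; {Omar, Mona, Tomas}; {Ines, Mona, Bilal}; {Ines, Bilal, Tomas}; {Wei, Mona, Bilal}; {Wei, Bilal, Tomas}.
That is 8.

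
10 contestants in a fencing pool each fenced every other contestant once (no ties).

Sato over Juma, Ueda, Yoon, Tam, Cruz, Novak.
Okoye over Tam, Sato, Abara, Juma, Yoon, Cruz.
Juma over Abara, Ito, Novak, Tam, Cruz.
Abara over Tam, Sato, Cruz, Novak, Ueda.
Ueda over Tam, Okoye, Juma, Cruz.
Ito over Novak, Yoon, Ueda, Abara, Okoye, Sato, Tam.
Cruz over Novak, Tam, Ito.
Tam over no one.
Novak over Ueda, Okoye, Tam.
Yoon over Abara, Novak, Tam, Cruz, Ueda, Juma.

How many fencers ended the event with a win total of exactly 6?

3

Win totals: Ito 7, Sato 6, Novak 3, Ueda 4, Yoon 6, Tam 0, Juma 5, Cruz 3, Okoye 6, Abara 5.
Exactly 6: Sato, Yoon, Okoye — 3 fencers.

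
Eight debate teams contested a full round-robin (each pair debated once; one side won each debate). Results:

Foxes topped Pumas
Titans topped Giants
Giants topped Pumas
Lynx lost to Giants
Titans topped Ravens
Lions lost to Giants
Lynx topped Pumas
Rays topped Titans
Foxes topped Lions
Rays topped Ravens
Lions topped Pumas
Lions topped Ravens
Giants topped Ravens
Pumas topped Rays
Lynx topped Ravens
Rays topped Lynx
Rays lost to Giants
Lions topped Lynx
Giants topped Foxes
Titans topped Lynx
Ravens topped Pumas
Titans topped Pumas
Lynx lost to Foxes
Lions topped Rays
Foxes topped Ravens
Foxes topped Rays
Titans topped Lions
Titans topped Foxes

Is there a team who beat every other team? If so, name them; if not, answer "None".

None

Highest win total is Titans with 6 (out of 7 possible).
Titans lost to Rays, so no team went undefeated.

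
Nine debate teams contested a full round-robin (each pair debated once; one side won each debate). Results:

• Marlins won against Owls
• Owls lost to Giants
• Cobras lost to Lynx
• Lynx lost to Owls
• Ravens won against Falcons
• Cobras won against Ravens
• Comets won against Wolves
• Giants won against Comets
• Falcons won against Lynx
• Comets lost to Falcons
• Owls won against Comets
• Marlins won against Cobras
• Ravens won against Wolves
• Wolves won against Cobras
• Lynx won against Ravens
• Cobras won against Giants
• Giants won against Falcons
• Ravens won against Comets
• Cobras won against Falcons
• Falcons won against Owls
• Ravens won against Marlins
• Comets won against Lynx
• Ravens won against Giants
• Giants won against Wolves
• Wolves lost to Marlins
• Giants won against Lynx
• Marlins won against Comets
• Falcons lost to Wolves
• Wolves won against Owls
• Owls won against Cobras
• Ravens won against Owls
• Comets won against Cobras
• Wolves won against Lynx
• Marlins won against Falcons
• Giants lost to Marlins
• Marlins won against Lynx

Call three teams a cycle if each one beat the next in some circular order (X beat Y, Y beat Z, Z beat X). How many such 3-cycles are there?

19

Win totals: Wolves 4, Cobras 3, Comets 3, Lynx 2, Owls 3, Giants 5, Marlins 7, Ravens 6, Falcons 3.
A team with w wins dominates both others in C(w,2) triples; summing gives 6 + 3 + 3 + 1 + 3 + 10 + 21 + 15 + 3 = 65 transitive triples.
Total triples C(9,3) = 84, so cyclic triples = 84 − 65 = 19.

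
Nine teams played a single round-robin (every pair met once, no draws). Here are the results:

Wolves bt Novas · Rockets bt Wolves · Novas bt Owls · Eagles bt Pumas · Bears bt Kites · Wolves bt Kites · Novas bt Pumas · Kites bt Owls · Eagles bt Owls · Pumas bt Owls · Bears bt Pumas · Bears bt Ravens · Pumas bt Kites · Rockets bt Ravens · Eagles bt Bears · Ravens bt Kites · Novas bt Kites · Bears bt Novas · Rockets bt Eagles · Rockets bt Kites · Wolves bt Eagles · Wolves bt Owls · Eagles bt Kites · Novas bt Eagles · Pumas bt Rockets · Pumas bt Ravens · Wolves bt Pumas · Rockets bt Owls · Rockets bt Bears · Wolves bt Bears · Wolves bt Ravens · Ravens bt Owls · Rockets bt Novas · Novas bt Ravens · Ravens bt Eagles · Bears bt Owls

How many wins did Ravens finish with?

3

Ravens' results: beat Kites, Owls, Eagles; lost to Pumas, Rockets, Bears, Novas, Wolves.
That is 3 wins.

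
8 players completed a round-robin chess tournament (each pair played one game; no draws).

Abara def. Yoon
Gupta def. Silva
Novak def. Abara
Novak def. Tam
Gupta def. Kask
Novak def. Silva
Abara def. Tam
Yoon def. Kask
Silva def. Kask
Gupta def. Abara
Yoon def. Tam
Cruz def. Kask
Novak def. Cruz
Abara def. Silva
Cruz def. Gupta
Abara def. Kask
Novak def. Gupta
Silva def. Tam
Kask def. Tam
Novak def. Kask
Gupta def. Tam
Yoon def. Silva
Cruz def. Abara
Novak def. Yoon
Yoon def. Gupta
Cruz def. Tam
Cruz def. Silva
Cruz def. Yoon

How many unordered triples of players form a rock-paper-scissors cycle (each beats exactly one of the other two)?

Win totals: Tam 0, Abara 4, Kask 1, Yoon 4, Novak 7, Cruz 6, Gupta 4, Silva 2.
A player with w wins dominates both others in C(w,2) triples; summing gives 0 + 6 + 0 + 6 + 21 + 15 + 6 + 1 = 55 transitive triples.
Total triples C(8,3) = 56, so cyclic triples = 56 − 55 = 1.

1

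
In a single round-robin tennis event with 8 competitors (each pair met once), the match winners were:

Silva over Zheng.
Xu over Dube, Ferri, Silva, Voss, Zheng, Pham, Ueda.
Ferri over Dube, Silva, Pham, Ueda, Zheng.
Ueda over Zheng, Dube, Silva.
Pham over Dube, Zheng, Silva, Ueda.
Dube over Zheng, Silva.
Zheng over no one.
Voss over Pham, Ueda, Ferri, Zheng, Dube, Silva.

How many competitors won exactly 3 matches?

Win totals: Dube 2, Zheng 0, Silva 1, Voss 6, Pham 4, Ferri 5, Ueda 3, Xu 7.
Exactly 3: Ueda — 1 competitor.

1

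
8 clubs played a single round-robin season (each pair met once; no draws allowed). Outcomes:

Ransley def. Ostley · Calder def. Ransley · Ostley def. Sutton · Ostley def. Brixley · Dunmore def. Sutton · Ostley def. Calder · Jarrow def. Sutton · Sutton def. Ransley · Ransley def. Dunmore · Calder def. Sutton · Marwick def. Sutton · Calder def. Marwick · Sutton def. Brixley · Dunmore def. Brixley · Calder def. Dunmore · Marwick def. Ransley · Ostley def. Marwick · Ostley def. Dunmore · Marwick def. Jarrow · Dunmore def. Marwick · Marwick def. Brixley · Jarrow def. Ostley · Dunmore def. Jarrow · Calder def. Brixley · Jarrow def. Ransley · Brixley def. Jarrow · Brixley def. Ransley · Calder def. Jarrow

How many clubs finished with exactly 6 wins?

Win totals: Calder 6, Ransley 2, Dunmore 4, Marwick 4, Jarrow 3, Brixley 2, Ostley 5, Sutton 2.
Exactly 6: Calder — 1 club.

1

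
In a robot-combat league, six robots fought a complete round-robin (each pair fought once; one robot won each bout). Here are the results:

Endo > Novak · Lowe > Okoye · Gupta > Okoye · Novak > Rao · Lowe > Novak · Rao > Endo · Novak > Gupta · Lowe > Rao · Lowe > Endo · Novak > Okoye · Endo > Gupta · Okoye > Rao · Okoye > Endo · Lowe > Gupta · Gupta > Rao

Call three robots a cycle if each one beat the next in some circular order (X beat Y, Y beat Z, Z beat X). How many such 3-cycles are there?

4

Win totals: Gupta 2, Okoye 2, Endo 2, Lowe 5, Novak 3, Rao 1.
A robot with w wins dominates both others in C(w,2) triples; summing gives 1 + 1 + 1 + 10 + 3 + 0 = 16 transitive triples.
Total triples C(6,3) = 20, so cyclic triples = 20 − 16 = 4.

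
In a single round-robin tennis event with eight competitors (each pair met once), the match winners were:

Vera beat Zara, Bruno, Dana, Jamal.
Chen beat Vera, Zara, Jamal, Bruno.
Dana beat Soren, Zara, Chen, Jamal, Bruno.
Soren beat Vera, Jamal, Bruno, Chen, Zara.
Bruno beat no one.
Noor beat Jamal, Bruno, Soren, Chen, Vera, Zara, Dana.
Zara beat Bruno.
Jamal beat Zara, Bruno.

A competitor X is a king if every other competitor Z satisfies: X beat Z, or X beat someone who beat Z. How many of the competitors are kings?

1

Soren cannot reach Noor in two steps.
Dana cannot reach Noor in two steps.
Zara cannot reach Soren, Dana, Chen, Jamal, Noor, Vera in two steps.
Bruno cannot reach Soren, Dana, Zara, Chen, Jamal, Noor, Vera in two steps.
Chen cannot reach Soren, Noor in two steps.
Jamal cannot reach Soren, Dana, Chen, Noor, Vera in two steps.
Noor reaches everyone (king).
Vera cannot reach Noor in two steps.
Kings: Noor — 1.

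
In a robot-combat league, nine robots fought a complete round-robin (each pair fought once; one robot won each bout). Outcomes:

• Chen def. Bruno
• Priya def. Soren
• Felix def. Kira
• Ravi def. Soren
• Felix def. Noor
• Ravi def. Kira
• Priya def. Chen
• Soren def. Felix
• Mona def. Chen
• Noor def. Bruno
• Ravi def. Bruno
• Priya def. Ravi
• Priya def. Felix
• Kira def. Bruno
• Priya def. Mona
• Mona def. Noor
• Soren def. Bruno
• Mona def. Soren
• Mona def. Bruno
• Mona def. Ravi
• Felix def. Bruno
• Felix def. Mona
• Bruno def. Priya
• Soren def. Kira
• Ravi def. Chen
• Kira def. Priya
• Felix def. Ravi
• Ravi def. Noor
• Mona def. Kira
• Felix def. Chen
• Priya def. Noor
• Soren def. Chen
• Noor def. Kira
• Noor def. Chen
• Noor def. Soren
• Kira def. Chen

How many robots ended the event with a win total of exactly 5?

Win totals: Noor 4, Bruno 1, Felix 6, Kira 3, Soren 4, Ravi 5, Priya 6, Mona 6, Chen 1.
Exactly 5: Ravi — 1 robot.

1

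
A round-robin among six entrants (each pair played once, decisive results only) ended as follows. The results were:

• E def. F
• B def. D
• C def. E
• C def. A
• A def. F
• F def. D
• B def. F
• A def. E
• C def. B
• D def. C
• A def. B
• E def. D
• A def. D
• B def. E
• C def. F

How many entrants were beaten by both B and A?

3

B beat: D, E, F.
A beat: B, D, E, F.
Both beat: D, E, F — 3.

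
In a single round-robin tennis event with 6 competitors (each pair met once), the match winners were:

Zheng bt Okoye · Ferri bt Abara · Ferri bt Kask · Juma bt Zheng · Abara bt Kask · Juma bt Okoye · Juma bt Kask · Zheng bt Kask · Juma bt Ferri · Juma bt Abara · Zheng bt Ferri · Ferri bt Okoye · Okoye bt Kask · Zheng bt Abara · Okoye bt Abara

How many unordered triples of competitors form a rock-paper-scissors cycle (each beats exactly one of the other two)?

Of the C(6,3) = 20 triples, the cyclic ones are: none.
That is 0.

0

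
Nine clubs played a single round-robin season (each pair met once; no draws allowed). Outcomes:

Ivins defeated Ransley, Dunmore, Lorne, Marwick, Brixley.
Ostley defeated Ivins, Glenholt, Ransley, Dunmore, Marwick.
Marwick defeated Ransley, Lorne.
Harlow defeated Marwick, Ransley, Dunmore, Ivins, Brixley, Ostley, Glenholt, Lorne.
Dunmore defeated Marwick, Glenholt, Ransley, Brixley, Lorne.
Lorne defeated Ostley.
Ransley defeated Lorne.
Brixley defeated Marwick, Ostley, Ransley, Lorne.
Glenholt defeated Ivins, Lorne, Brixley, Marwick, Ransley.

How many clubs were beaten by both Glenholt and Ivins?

Glenholt beat: Lorne, Ransley, Brixley, Ivins, Marwick.
Ivins beat: Lorne, Ransley, Dunmore, Brixley, Marwick.
Both beat: Lorne, Ransley, Brixley, Marwick — 4.

4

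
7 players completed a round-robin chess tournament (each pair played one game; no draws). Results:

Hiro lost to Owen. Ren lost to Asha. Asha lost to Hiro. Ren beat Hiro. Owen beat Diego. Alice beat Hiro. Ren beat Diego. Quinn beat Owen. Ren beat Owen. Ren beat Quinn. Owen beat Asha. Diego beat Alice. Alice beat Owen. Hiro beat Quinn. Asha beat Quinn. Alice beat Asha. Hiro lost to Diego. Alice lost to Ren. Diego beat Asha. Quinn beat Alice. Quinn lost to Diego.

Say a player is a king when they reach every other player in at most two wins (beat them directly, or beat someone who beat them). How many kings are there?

5

Diego reaches everyone (king).
Alice reaches everyone (king).
Hiro cannot reach Diego in two steps.
Owen reaches everyone (king).
Quinn cannot reach Ren in two steps.
Ren reaches everyone (king).
Asha reaches everyone (king).
Kings: Diego, Alice, Owen, Ren, Asha — 5.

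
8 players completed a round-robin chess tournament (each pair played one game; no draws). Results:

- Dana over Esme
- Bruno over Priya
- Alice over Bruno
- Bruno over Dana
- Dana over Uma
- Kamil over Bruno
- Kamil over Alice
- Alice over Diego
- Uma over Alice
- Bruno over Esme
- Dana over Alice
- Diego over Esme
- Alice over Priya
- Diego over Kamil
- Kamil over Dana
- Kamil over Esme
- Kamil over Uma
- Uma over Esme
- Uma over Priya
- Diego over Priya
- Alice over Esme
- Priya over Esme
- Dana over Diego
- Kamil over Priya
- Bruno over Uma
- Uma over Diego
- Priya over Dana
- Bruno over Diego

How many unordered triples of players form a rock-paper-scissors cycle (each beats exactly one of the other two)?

Win totals: Priya 2, Bruno 5, Diego 3, Uma 4, Alice 4, Esme 0, Dana 4, Kamil 6.
A player with w wins dominates both others in C(w,2) triples; summing gives 1 + 10 + 3 + 6 + 6 + 0 + 6 + 15 = 47 transitive triples.
Total triples C(8,3) = 56, so cyclic triples = 56 − 47 = 9.

9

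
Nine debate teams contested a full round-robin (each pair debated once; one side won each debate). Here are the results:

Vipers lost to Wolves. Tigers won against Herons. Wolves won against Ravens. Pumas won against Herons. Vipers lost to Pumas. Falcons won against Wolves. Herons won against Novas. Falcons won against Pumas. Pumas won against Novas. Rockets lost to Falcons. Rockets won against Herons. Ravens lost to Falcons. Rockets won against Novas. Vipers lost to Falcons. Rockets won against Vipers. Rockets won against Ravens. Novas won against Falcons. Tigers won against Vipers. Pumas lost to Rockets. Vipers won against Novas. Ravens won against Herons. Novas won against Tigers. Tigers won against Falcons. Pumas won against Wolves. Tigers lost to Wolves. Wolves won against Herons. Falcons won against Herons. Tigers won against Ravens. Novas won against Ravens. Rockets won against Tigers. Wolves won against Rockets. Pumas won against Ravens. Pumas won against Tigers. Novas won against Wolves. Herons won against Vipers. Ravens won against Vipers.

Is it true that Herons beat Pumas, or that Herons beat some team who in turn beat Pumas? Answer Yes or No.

Herons did not beat Pumas directly.
Herons beat Novas, Vipers, but each of them lost to Pumas. No two-step path.

No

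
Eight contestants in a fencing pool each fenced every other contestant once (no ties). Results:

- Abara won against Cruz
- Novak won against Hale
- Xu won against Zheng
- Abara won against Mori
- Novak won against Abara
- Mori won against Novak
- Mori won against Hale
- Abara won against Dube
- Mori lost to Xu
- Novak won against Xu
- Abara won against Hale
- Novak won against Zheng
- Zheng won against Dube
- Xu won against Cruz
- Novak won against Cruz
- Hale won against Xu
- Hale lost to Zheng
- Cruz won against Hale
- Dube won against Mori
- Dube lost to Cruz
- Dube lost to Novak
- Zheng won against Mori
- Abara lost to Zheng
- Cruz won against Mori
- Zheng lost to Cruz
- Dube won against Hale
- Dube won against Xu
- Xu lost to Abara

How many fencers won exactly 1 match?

1

Win totals: Zheng 4, Cruz 4, Dube 3, Xu 3, Novak 6, Mori 2, Abara 5, Hale 1.
Exactly 1: Hale — 1 fencer.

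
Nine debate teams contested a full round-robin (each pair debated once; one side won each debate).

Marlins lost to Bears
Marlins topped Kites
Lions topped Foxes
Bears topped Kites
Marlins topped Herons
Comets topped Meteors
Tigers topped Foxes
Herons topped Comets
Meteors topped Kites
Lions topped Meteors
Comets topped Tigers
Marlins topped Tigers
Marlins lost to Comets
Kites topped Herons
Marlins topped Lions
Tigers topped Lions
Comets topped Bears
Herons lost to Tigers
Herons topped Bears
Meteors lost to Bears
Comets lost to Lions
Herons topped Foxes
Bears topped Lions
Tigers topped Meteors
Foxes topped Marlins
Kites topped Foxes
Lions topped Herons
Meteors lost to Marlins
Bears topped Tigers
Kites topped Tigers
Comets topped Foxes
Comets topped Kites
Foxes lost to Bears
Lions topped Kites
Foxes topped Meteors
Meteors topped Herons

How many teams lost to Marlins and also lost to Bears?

Marlins beat: Kites, Tigers, Lions, Meteors, Herons.
Bears beat: Kites, Tigers, Foxes, Lions, Meteors, Marlins.
Both beat: Kites, Tigers, Lions, Meteors — 4.

4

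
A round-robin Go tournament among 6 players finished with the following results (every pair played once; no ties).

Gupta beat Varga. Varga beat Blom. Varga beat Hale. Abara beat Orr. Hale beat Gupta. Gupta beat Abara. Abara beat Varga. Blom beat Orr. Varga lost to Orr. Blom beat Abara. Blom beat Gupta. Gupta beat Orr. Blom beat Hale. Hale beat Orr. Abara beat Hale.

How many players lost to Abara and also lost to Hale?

1

Abara beat: Orr, Varga, Hale.
Hale beat: Orr, Gupta.
Both beat: Orr — 1.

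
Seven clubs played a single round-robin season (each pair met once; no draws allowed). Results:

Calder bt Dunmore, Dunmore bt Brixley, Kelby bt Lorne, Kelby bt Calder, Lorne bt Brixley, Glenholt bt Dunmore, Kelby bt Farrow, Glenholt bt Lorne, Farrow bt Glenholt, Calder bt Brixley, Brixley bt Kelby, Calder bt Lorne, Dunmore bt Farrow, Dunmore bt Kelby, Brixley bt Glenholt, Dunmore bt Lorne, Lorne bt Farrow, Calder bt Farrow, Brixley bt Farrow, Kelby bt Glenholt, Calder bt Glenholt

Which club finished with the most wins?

Win totals: Farrow 1, Lorne 2, Dunmore 4, Kelby 4, Glenholt 2, Brixley 3, Calder 5.
Calder leads with 5 wins (next highest: 4).

Calder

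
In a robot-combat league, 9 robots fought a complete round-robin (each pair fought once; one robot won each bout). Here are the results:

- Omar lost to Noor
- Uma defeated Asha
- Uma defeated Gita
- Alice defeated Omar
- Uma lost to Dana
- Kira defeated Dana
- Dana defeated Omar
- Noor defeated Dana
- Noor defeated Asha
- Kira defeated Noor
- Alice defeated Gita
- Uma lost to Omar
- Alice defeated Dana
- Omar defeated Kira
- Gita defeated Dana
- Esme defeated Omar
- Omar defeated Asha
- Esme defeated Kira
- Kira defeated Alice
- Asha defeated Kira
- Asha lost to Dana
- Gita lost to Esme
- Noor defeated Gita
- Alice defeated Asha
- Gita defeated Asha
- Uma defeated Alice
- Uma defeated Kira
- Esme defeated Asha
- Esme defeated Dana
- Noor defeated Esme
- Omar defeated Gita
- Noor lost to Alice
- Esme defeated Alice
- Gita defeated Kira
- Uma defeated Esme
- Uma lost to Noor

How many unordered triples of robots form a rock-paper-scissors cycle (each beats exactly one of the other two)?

Win totals: Esme 6, Omar 4, Asha 1, Uma 5, Kira 3, Noor 6, Gita 3, Alice 5, Dana 3.
A robot with w wins dominates both others in C(w,2) triples; summing gives 15 + 6 + 0 + 10 + 3 + 15 + 3 + 10 + 3 = 65 transitive triples.
Total triples C(9,3) = 84, so cyclic triples = 84 − 65 = 19.

19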